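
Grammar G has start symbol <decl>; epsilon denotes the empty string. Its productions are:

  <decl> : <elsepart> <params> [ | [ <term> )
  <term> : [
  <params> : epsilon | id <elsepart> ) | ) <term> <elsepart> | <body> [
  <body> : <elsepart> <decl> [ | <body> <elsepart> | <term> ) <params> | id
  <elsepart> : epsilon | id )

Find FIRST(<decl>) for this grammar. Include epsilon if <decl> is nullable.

From <decl> : <elsepart> <params> [: <elsepart>, <params> nullable, take FIRST(<elsepart>) ∪ FIRST(<params>) ∪ {[} = { ), [, id }.
<decl> : [ <term> ) contributes {[}.
Union: FIRST(<decl>) = { ), [, id }.

{ ), [, id }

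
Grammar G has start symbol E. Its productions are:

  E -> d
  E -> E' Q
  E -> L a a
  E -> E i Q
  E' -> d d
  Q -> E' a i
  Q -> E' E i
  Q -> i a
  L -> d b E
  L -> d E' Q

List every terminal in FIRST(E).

E -> d contributes {d}.
From E -> E' Q: add FIRST(E') = { d }.
From E -> L a a: add FIRST(L) = { d }.
From E -> E i Q: add FIRST(E) = { d }.
Union: FIRST(E) = { d }.

{ d }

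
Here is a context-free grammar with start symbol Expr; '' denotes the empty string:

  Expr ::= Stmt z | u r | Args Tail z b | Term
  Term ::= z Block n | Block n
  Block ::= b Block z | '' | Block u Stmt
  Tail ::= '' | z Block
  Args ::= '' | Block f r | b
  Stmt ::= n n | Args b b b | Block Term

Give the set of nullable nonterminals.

Directly nullable (have an ''-production): Block, Tail, Args.
No other nonterminal has a production whose RHS symbols are all nullable.

{ Args, Block, Tail }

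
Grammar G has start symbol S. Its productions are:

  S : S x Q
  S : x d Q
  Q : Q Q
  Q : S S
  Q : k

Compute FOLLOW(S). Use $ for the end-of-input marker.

S is the start symbol, so $ ∈ FOLLOW(S).
In S : S x Q: add FIRST(x Q) = { x }.
In Q : S S: add FIRST(S) = { x }.
In Q : S S: S is at the end, add FOLLOW(Q) = { $, k, x }.
Union: FOLLOW(S) = { $, k, x }.

{ $, k, x }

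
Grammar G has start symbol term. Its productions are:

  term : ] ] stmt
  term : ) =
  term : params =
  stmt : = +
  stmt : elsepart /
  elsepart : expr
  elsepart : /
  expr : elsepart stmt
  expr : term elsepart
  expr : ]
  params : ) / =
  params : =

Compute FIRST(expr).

From expr : elsepart stmt: add FIRST(elsepart) = { ), /, =, ] }.
From expr : term elsepart: add FIRST(term) = { ), =, ] }.
expr : ] contributes {]}.
Union: FIRST(expr) = { ), /, =, ] }.

{ ), /, =, ] }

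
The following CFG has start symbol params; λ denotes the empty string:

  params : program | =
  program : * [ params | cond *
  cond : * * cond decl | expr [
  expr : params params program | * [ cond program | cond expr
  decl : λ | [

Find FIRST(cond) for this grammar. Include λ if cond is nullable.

{ *, = }

cond : * * cond decl contributes {*}.
From cond : expr [: add FIRST(expr) = { *, = }.
Union: FIRST(cond) = { *, = }.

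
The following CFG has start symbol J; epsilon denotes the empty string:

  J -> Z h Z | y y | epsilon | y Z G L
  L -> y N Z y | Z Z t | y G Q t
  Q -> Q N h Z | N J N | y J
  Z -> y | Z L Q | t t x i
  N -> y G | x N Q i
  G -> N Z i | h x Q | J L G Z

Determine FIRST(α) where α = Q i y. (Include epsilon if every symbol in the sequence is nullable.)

Add FIRST(Q) = { x, y }; Q is not nullable, stop.

{ x, y }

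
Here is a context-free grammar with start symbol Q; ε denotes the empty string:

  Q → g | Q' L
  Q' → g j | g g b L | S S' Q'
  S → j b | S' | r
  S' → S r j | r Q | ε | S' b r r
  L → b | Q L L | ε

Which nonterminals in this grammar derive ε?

{ L, S, S' }

Directly nullable (have an ε-production): S', L.
S → S' with every symbol nullable, so S is nullable.
No other nonterminal has a production whose RHS symbols are all nullable.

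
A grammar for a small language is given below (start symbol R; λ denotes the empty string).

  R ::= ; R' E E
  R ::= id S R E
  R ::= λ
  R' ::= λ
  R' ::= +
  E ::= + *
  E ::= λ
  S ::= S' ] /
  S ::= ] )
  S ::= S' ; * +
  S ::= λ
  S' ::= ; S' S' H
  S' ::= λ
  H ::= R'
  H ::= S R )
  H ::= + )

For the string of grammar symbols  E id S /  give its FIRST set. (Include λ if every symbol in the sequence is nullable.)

Add FIRST(E)\{λ} = { + }; E is nullable, continue.
id is a terminal; add {id} and stop.

{ +, id }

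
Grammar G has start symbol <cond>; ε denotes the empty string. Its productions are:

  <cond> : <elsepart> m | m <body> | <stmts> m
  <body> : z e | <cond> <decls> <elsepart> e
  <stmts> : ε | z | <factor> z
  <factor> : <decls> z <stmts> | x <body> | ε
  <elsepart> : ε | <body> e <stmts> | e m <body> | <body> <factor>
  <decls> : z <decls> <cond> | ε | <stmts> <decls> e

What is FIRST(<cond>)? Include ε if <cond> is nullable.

From <cond> : <elsepart> m: <elsepart> nullable, take FIRST(<elsepart>) ∪ {m} = { e, m, x, z }.
<cond> : m <body> contributes {m}.
From <cond> : <stmts> m: <stmts> nullable, take FIRST(<stmts>) ∪ {m} = { e, m, x, z }.
Union: FIRST(<cond>) = { e, m, x, z }.

{ e, m, x, z }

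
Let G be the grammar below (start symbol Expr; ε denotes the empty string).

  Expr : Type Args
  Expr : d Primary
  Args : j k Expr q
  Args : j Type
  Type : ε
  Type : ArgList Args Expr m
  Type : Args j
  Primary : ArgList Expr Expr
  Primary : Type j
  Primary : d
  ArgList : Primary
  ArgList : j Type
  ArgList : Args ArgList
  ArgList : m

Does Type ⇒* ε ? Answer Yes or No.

Type has an ε-production, so Type ⇒ ε.

Yes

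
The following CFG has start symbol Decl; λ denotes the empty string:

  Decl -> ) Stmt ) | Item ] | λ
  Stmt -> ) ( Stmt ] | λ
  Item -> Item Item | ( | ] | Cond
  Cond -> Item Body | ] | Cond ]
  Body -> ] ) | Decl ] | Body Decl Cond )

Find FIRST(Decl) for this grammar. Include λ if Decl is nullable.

Decl -> ) Stmt ) contributes {)}.
From Decl -> Item ]: add FIRST(Item) = { (, ] }.
Decl -> λ contributes λ.
Union: FIRST(Decl) = { (, ), ], λ }.

{ (, ), ], λ }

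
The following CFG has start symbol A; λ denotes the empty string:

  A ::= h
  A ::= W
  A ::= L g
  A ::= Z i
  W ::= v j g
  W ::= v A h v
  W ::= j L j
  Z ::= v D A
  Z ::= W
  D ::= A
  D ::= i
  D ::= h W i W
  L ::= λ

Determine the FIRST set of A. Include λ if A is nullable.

{ g, h, j, v }

A ::= h contributes {h}.
From A ::= W: add FIRST(W) = { j, v }.
From A ::= L g: L nullable, take FIRST(L) ∪ {g} = { g }.
From A ::= Z i: add FIRST(Z) = { j, v }.
Union: FIRST(A) = { g, h, j, v }.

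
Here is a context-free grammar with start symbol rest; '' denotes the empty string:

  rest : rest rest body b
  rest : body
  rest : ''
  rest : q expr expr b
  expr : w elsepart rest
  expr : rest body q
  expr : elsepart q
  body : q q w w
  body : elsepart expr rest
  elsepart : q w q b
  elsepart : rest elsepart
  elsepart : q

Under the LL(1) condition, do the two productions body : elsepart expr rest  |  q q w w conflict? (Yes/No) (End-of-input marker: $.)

FIRST(elsepart expr rest) = { q } and FIRST(q q w w) = { q }.
Both contain q, so the two alternatives are not disjoint — LL(1) conflict.

Yes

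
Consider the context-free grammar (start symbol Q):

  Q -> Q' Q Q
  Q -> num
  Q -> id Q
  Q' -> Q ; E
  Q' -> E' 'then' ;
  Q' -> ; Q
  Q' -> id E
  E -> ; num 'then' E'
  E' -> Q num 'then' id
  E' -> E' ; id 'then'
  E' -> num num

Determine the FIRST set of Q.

{ ;, id, num }

From Q -> Q' Q Q: add FIRST(Q') = { ;, id, num }.
Q -> num contributes {num}.
Q -> id Q contributes {id}.
Union: FIRST(Q) = { ;, id, num }.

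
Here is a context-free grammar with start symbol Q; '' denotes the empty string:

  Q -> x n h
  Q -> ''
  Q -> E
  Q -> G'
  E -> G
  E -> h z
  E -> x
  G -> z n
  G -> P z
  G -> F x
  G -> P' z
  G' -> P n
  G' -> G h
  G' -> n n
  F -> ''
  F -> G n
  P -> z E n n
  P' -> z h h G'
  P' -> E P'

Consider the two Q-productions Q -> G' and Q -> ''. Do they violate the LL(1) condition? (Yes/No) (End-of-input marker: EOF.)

FIRST(G') = { h, n, x, z } and FIRST('') = { '' }.
The second is nullable but FOLLOW(Q) = { EOF } is disjoint from FIRST of the first.

No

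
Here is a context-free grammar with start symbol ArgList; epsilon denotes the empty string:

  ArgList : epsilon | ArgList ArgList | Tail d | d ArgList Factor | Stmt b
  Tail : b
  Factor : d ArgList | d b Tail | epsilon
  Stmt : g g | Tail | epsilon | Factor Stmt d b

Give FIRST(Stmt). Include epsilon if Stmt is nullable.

{ b, d, g, epsilon }

Stmt : g g contributes {g}.
From Stmt : Tail: add FIRST(Tail) = { b }.
Stmt : epsilon contributes epsilon.
From Stmt : Factor Stmt d b: Factor, Stmt nullable, take FIRST(Factor) ∪ FIRST(Stmt) ∪ {d} = { b, d, g }.
Union: FIRST(Stmt) = { b, d, g, epsilon }.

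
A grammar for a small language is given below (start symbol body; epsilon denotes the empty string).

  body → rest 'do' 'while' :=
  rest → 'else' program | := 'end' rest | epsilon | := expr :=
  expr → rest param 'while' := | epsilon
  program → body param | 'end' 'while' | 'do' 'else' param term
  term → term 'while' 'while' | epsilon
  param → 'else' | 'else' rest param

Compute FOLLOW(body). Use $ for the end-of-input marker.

{ $, 'else' }

body is the start symbol, so $ ∈ FOLLOW(body).
In program → body param: add FIRST(param) = { 'else' }.
Union: FOLLOW(body) = { $, 'else' }.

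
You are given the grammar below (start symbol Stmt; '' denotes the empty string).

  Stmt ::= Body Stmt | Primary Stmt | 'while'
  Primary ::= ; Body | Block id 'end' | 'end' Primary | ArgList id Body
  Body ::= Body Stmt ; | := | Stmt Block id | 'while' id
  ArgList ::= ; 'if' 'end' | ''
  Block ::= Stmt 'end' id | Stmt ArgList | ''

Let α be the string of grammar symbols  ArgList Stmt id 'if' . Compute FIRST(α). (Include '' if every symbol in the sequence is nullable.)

{ 'end', 'while', :=, ;, id }

Add FIRST(ArgList)\{''} = { ; }; ArgList is nullable, continue.
Add FIRST(Stmt) = { 'end', 'while', :=, ;, id }; Stmt is not nullable, stop.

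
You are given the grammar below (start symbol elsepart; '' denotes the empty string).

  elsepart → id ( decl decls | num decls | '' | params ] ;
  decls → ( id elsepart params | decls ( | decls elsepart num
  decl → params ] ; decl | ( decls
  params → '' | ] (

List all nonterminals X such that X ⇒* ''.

{ elsepart, params }

Directly nullable (have an ''-production): elsepart, params.
No other nonterminal has a production whose RHS symbols are all nullable.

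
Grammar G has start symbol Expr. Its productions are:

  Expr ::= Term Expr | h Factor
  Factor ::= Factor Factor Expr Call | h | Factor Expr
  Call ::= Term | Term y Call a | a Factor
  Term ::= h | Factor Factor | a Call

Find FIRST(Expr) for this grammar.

From Expr ::= Term Expr: add FIRST(Term) = { a, h }.
Expr ::= h Factor contributes {h}.
Union: FIRST(Expr) = { a, h }.

{ a, h }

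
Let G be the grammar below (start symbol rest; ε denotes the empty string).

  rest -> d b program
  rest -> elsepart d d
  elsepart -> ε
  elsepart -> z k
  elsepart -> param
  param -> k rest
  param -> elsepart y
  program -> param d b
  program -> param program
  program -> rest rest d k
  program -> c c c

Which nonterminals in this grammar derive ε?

{ elsepart }

Directly nullable (have an ε-production): elsepart.
No other nonterminal has a production whose RHS symbols are all nullable.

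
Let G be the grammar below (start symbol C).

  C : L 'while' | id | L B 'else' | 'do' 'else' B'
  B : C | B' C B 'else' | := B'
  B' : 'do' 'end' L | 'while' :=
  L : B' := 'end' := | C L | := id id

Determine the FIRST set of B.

{ 'do', 'while', :=, id }

From B : C: add FIRST(C) = { 'do', 'while', :=, id }.
From B : B' C B 'else': add FIRST(B') = { 'do', 'while' }.
B : := B' contributes {:=}.
Union: FIRST(B) = { 'do', 'while', :=, id }.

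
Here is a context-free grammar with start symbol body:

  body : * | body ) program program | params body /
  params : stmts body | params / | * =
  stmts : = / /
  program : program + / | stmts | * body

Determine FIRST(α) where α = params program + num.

{ *, = }

Add FIRST(params) = { *, = }; params is not nullable, stop.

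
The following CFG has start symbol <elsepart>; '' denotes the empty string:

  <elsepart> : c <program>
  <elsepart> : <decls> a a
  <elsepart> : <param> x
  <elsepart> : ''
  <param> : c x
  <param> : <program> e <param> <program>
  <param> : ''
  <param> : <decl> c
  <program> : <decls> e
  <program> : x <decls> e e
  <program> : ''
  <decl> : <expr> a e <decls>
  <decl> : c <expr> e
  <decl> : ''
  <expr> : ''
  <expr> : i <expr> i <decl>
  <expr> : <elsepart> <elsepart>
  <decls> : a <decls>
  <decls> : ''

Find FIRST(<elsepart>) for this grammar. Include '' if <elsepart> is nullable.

{ a, c, e, i, x, '' }

<elsepart> : c <program> contributes {c}.
From <elsepart> : <decls> a a: <decls> nullable, take FIRST(<decls>) ∪ {a} = { a }.
From <elsepart> : <param> x: <param> nullable, take FIRST(<param>) ∪ {x} = { a, c, e, i, x }.
<elsepart> : '' contributes ''.
Union: FIRST(<elsepart>) = { a, c, e, i, x, '' }.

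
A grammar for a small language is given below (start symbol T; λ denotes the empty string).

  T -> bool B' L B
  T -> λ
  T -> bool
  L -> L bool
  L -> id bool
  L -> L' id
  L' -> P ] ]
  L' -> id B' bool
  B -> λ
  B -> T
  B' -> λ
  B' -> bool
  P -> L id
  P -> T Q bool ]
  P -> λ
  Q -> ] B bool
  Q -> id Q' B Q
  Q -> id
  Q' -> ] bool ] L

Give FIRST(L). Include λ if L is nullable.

From L -> L bool: add FIRST(L) = { ], bool, id }.
L -> id bool contributes {id}.
From L -> L' id: add FIRST(L') = { ], bool, id }.
Union: FIRST(L) = { ], bool, id }.

{ ], bool, id }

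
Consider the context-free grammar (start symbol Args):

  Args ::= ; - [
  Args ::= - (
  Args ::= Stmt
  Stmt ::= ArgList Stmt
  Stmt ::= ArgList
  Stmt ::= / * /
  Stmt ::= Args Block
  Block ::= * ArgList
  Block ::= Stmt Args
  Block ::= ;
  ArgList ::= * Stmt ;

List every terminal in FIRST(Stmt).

From Stmt ::= ArgList Stmt: add FIRST(ArgList) = { * }.
From Stmt ::= ArgList: add FIRST(ArgList) = { * }.
Stmt ::= / * / contributes {/}.
From Stmt ::= Args Block: add FIRST(Args) = { *, -, /, ; }.
Union: FIRST(Stmt) = { *, -, /, ; }.

{ *, -, /, ; }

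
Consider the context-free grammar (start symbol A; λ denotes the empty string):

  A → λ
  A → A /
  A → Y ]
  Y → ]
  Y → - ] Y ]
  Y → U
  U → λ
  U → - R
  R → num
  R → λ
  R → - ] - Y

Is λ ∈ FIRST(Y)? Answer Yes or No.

Y → U and each of U is nullable, so Y ⇒* λ.

Yes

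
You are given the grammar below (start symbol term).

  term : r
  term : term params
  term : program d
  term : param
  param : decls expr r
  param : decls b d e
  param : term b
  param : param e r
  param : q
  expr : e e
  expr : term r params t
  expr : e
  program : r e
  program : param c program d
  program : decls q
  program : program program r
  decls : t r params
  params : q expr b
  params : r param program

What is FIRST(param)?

From param : decls expr r: add FIRST(decls) = { t }.
From param : decls b d e: add FIRST(decls) = { t }.
From param : term b: add FIRST(term) = { q, r, t }.
From param : param e r: add FIRST(param) = { q, r, t }.
param : q contributes {q}.
Union: FIRST(param) = { q, r, t }.

{ q, r, t }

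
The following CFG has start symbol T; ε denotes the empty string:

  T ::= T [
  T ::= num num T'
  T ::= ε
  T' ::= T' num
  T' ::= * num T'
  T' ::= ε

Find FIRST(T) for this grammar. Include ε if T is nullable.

From T ::= T [: T nullable, take FIRST(T) ∪ {[} = { [, num }.
T ::= num num T' contributes {num}.
T ::= ε contributes ε.
Union: FIRST(T) = { [, num, ε }.

{ [, num, ε }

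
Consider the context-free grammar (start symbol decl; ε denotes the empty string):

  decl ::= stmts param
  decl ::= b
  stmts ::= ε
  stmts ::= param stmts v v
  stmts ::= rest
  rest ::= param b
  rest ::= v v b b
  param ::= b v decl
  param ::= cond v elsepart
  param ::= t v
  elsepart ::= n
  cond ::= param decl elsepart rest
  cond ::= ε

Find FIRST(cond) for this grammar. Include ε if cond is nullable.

From cond ::= param decl elsepart rest: add FIRST(param) = { b, t, v }.
cond ::= ε contributes ε.
Union: FIRST(cond) = { b, t, v, ε }.

{ b, t, v, ε }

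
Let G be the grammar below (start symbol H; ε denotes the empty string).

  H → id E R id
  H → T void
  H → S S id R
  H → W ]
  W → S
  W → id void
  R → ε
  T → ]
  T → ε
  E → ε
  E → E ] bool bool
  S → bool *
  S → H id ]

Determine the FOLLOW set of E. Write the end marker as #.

In H → id E R id: add FIRST(R id) = { id }.
In E → E ] bool bool: add FIRST(] bool bool) = { ] }.
Union: FOLLOW(E) = { ], id }.

{ ], id }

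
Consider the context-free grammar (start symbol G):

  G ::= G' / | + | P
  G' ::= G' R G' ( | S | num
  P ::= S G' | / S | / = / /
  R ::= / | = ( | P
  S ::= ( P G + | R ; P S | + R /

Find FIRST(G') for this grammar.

{ (, +, /, =, num }

From G' ::= G' R G' (: add FIRST(G') = { (, +, /, =, num }.
From G' ::= S: add FIRST(S) = { (, +, /, = }.
G' ::= num contributes {num}.
Union: FIRST(G') = { (, +, /, =, num }.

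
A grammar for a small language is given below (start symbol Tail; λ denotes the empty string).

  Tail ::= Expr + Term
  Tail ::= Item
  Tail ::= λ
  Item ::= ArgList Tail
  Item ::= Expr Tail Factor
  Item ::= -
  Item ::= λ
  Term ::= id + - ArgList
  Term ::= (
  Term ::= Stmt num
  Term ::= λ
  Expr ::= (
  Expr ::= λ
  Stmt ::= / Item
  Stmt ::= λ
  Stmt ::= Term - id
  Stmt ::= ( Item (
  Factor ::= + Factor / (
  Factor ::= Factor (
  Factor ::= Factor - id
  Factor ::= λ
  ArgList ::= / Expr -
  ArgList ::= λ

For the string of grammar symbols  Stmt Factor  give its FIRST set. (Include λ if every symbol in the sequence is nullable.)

Add FIRST(Stmt)\{λ} = { (, -, /, id, num }; Stmt is nullable, continue.
Add FIRST(Factor)\{λ} = { (, +, - }; Factor is nullable, continue.
Every symbol is nullable, so include λ.

{ (, +, -, /, id, num, λ }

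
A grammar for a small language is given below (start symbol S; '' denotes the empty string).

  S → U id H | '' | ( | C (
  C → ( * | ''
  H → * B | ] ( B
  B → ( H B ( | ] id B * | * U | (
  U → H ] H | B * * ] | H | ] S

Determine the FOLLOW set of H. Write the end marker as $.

{ $, (, *, ], id }

In S → U id H: H is at the end, add FOLLOW(S) = { $, (, *, ], id }.
In B → ( H B (: add FIRST(B () = { (, *, ] }.
In U → H ] H: add FIRST(] H) = { ] }.
In U → H ] H: H is at the end, add FOLLOW(U) = { $, (, *, ], id }.
In U → H: H is at the end, add FOLLOW(U) = { $, (, *, ], id }.
Union: FOLLOW(H) = { $, (, *, ], id }.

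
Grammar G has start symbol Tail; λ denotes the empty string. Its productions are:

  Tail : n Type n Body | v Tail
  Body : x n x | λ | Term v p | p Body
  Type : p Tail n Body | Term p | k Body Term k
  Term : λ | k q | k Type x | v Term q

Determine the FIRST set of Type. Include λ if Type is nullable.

Type : p Tail n Body contributes {p}.
From Type : Term p: Term nullable, take FIRST(Term) ∪ {p} = { k, p, v }.
Type : k Body Term k contributes {k}.
Union: FIRST(Type) = { k, p, v }.

{ k, p, v }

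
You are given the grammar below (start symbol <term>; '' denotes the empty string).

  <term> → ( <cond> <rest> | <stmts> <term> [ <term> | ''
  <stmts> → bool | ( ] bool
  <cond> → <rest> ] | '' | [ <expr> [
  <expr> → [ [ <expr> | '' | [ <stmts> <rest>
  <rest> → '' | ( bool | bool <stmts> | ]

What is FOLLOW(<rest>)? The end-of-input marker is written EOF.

{ EOF, [, ] }

In <term> → ( <cond> <rest>: <rest> is at the end, add FOLLOW(<term>) = { EOF, [ }.
In <cond> → <rest> ]: add FIRST(]) = { ] }.
In <expr> → [ <stmts> <rest>: <rest> is at the end, add FOLLOW(<expr>) = { [ }.
Union: FOLLOW(<rest>) = { EOF, [, ] }.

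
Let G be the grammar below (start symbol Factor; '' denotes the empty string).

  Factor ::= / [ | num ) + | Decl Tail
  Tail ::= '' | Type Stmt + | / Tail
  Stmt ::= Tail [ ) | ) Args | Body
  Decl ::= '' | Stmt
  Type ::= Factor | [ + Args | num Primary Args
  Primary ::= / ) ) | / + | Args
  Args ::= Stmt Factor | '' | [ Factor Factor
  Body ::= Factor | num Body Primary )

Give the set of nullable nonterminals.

{ Args, Body, Decl, Factor, Primary, Stmt, Tail, Type }

Directly nullable (have an ''-production): Tail, Decl, Args.
Primary ::= Args with every symbol nullable, so Primary is nullable.
Factor ::= Decl Tail with every symbol nullable, so Factor is nullable.
Body ::= Factor with every symbol nullable, so Body is nullable.
Type ::= Factor with every symbol nullable, so Type is nullable.
Stmt ::= Body with every symbol nullable, so Stmt is nullable.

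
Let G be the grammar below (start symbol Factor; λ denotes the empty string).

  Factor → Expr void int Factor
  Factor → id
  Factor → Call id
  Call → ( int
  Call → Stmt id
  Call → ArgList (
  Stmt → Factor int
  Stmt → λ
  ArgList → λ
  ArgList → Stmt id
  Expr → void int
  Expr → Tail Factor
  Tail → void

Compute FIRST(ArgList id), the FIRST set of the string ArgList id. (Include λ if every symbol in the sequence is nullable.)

{ (, id, void }

Add FIRST(ArgList)\{λ} = { (, id, void }; ArgList is nullable, continue.
id is a terminal; add {id} and stop.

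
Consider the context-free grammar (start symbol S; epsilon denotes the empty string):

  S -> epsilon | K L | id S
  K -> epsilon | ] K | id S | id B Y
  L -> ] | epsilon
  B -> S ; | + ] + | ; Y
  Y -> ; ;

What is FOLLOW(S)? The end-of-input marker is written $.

{ $, ;, ] }

S is the start symbol, so $ ∈ FOLLOW(S).
In S -> id S: S is at the end, add FOLLOW(S) = { $, ;, ] }.
In K -> id S: S is at the end, add FOLLOW(K) = { $, ;, ] }.
In B -> S ;: add FIRST(;) = { ; }.
Union: FOLLOW(S) = { $, ;, ] }.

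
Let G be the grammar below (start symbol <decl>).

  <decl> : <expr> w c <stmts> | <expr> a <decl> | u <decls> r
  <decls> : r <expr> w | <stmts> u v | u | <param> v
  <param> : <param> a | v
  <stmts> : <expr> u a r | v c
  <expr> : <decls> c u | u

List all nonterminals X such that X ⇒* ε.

No nonterminal has an empty production or an RHS whose symbols are all nullable.

{ } (none)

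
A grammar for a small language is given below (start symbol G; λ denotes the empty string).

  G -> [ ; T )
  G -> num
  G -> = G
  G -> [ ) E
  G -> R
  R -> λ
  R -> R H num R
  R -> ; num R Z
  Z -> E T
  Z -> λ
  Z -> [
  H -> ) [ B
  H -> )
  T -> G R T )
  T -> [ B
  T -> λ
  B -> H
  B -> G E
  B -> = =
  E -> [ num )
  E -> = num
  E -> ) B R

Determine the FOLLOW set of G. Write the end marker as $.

G is the start symbol, so $ ∈ FOLLOW(G).
In G -> = G: G is at the end, add FOLLOW(G) = { $, ), ;, =, [, num }.
In T -> G R T ): add FIRST(R T )) = { ), ;, =, [, num }.
In B -> G E: add FIRST(E) = { ), =, [ }.
Union: FOLLOW(G) = { $, ), ;, =, [, num }.

{ $, ), ;, =, [, num }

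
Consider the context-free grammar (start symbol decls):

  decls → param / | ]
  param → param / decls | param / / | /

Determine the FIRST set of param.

{ / }

From param → param / decls: add FIRST(param) = { / }.
From param → param / /: add FIRST(param) = { / }.
param → / contributes {/}.
Union: FIRST(param) = { / }.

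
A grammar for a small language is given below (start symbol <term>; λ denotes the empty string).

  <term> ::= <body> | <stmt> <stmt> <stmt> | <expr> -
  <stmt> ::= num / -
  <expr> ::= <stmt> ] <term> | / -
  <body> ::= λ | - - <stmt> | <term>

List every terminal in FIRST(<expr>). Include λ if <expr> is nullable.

From <expr> ::= <stmt> ] <term>: add FIRST(<stmt>) = { num }.
<expr> ::= / - contributes {/}.
Union: FIRST(<expr>) = { /, num }.

{ /, num }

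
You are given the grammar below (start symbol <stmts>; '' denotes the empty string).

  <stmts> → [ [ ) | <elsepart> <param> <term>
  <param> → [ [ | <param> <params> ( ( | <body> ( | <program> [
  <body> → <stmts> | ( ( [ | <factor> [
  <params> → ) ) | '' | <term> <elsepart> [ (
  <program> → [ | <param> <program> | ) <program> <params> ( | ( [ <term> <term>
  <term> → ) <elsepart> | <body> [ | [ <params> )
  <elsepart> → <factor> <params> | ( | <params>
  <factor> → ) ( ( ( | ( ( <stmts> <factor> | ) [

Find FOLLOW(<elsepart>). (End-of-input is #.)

In <stmts> → <elsepart> <param> <term>: add FIRST(<param> <term>) = { (, ), [ }.
In <params> → <term> <elsepart> [ (: add FIRST([ () = { [ }.
In <term> → ) <elsepart>: <elsepart> is at the end, add FOLLOW(<term>) = { #, (, ), [ }.
Union: FOLLOW(<elsepart>) = { #, (, ), [ }.

{ #, (, ), [ }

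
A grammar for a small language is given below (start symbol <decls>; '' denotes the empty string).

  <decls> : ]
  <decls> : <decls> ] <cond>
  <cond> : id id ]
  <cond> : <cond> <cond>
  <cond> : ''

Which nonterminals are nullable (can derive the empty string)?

Directly nullable (have an ''-production): <cond>.
No other nonterminal has a production whose RHS symbols are all nullable.

{ <cond> }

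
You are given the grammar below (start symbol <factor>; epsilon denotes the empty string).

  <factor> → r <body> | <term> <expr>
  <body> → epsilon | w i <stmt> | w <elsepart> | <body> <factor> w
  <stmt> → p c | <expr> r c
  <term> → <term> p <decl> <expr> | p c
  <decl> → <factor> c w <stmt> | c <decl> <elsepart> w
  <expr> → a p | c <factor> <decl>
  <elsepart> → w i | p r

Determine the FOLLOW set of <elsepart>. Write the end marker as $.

In <body> → w <elsepart>: <elsepart> is at the end, add FOLLOW(<body>) = { $, c, p, r, w }.
In <decl> → c <decl> <elsepart> w: add FIRST(w) = { w }.
Union: FOLLOW(<elsepart>) = { $, c, p, r, w }.

{ $, c, p, r, w }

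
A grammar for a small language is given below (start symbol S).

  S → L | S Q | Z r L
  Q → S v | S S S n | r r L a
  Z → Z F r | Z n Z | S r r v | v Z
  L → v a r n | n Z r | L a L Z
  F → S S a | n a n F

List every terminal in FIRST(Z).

From Z → Z F r: add FIRST(Z) = { n, v }.
From Z → Z n Z: add FIRST(Z) = { n, v }.
From Z → S r r v: add FIRST(S) = { n, v }.
Z → v Z contributes {v}.
Union: FIRST(Z) = { n, v }.

{ n, v }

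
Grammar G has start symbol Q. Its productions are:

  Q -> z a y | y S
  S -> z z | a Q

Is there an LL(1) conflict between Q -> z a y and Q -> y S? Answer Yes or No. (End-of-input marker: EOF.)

No

FIRST(z a y) = { z } and FIRST(y S) = { y }.
The FIRST sets are disjoint and neither alternative is nullable — no conflict.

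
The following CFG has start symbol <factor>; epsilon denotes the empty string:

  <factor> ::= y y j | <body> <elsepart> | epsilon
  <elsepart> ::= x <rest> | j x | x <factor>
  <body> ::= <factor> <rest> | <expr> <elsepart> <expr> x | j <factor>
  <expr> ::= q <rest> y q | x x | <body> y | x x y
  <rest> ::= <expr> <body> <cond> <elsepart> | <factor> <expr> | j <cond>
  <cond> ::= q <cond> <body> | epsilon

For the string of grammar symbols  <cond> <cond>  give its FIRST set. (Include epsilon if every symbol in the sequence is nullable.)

Add FIRST(<cond>)\{epsilon} = { q }; <cond> is nullable, continue.
Add FIRST(<cond>)\{epsilon} = { q }; <cond> is nullable, continue.
Every symbol is nullable, so include epsilon.

{ q, epsilon }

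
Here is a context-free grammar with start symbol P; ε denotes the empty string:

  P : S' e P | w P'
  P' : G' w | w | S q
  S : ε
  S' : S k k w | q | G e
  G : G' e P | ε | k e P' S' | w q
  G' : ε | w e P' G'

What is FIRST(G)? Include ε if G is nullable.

From G : G' e P: G' nullable, take FIRST(G') ∪ {e} = { e, w }.
G : ε contributes ε.
G : k e P' S' contributes {k}.
G : w q contributes {w}.
Union: FIRST(G) = { e, k, w, ε }.

{ e, k, w, ε }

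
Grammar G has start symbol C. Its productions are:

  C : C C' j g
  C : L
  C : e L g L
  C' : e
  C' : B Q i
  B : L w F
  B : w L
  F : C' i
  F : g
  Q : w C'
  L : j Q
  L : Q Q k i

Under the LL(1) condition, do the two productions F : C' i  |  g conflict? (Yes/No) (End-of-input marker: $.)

FIRST(C' i) = { e, j, w } and FIRST(g) = { g }.
The FIRST sets are disjoint and neither alternative is nullable — no conflict.

No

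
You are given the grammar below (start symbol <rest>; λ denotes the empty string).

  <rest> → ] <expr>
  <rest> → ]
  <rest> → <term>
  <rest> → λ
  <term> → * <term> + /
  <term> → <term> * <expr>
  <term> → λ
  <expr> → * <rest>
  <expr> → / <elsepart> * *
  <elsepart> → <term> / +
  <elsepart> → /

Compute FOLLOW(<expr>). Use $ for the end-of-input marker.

{ $, *, +, / }

In <rest> → ] <expr>: <expr> is at the end, add FOLLOW(<rest>) = { $, *, +, / }.
In <term> → <term> * <expr>: <expr> is at the end, add FOLLOW(<term>) = { $, *, +, / }.
Union: FOLLOW(<expr>) = { $, *, +, / }.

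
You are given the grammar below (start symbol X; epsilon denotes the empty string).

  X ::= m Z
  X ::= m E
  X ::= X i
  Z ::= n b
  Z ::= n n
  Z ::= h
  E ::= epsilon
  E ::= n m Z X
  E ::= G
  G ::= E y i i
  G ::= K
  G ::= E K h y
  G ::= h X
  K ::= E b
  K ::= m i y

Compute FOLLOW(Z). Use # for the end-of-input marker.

{ #, b, h, i, m, n, y }

In X ::= m Z: Z is at the end, add FOLLOW(X) = { #, b, h, i, m, n, y }.
In E ::= n m Z X: add FIRST(X) = { m }.
Union: FOLLOW(Z) = { #, b, h, i, m, n, y }.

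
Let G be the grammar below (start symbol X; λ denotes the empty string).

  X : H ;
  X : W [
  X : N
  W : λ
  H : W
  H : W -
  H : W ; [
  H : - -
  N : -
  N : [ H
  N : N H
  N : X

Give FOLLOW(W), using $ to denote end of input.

{ $, -, ;, [ }

In X : W [: add FIRST([) = { [ }.
In H : W: W is at the end, add FOLLOW(H) = { $, -, ; }.
In H : W -: add FIRST(-) = { - }.
In H : W ; [: add FIRST(; [) = { ; }.
Union: FOLLOW(W) = { $, -, ;, [ }.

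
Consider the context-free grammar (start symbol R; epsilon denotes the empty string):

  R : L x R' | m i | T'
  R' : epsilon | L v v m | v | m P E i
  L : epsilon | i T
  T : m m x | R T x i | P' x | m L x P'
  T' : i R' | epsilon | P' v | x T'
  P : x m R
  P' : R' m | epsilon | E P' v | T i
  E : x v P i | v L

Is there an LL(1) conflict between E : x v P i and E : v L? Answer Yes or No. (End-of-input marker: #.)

FIRST(x v P i) = { x } and FIRST(v L) = { v }.
The FIRST sets are disjoint and neither alternative is nullable — no conflict.

No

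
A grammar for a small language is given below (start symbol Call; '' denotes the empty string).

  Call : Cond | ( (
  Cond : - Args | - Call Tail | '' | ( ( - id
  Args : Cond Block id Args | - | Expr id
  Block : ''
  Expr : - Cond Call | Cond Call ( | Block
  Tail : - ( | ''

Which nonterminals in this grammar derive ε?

{ Block, Call, Cond, Expr, Tail }

Directly nullable (have an ''-production): Cond, Block, Tail.
Expr : Block with every symbol nullable, so Expr is nullable.
Call : Cond with every symbol nullable, so Call is nullable.
No other nonterminal has a production whose RHS symbols are all nullable.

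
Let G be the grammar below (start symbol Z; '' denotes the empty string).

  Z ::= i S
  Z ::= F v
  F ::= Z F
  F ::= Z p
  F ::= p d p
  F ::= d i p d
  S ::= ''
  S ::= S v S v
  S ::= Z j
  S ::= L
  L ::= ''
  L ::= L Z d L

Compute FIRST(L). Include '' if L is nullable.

{ d, i, p, '' }

L ::= '' contributes ''.
From L ::= L Z d L: L nullable, take FIRST(L) ∪ FIRST(Z) = { d, i, p }.
Union: FIRST(L) = { d, i, p, '' }.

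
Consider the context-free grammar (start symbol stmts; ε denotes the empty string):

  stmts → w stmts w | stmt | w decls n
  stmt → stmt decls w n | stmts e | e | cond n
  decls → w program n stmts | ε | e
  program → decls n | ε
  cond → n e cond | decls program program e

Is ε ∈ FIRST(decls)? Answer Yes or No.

Yes

decls has an ε-production, so decls ⇒ ε.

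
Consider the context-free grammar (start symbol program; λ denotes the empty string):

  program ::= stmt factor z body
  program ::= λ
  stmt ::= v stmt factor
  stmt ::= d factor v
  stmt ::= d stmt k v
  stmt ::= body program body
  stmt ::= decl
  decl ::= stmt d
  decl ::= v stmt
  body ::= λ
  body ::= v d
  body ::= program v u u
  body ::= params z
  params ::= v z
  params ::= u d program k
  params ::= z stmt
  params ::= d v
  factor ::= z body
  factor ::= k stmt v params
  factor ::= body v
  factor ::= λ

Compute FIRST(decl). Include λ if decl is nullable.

{ d, k, u, v, z }

From decl ::= stmt d: stmt nullable, take FIRST(stmt) ∪ {d} = { d, k, u, v, z }.
decl ::= v stmt contributes {v}.
Union: FIRST(decl) = { d, k, u, v, z }.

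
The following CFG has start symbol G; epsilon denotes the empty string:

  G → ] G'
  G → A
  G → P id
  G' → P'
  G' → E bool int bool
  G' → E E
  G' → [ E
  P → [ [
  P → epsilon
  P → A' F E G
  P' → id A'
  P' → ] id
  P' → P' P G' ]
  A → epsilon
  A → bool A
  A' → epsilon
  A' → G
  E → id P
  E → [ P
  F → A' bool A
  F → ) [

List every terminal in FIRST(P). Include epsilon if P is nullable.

{ ), [, ], bool, id, epsilon }

P → [ [ contributes {[}.
P → epsilon contributes epsilon.
From P → A' F E G: A' nullable, take FIRST(A') ∪ FIRST(F) = { ), [, ], bool, id }.
Union: FIRST(P) = { ), [, ], bool, id, epsilon }.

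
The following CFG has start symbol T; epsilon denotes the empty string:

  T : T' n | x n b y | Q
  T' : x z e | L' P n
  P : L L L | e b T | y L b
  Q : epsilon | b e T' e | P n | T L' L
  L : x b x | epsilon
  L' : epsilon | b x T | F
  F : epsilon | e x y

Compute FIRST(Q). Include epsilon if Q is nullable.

{ b, e, n, x, y, epsilon }

Q : epsilon contributes epsilon.
Q : b e T' e contributes {b}.
From Q : P n: P nullable, take FIRST(P) ∪ {n} = { e, n, x, y }.
From Q : T L' L: T, L', L nullable, take FIRST(T) ∪ FIRST(L') ∪ FIRST(L) = { b, e, n, x, y }; also epsilon since the whole RHS is nullable.
Union: FIRST(Q) = { b, e, n, x, y, epsilon }.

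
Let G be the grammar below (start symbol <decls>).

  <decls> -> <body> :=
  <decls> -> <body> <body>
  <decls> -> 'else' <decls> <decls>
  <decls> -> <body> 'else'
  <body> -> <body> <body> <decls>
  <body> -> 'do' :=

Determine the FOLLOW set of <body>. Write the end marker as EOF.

{ EOF, 'do', 'else', := }

In <decls> -> <body> :=: add FIRST(:=) = { := }.
In <decls> -> <body> <body>: add FIRST(<body>) = { 'do' }.
In <decls> -> <body> <body>: <body> is at the end, add FOLLOW(<decls>) = { EOF, 'do', 'else', := }.
In <decls> -> <body> 'else': add FIRST('else') = { 'else' }.
In <body> -> <body> <body> <decls>: add FIRST(<body> <decls>) = { 'do' }.
In <body> -> <body> <body> <decls>: add FIRST(<decls>) = { 'do', 'else' }.
Union: FOLLOW(<body>) = { EOF, 'do', 'else', := }.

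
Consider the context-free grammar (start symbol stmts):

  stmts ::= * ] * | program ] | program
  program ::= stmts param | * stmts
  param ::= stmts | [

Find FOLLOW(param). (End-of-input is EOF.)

In program ::= stmts param: param is at the end, add FOLLOW(program) = { EOF, *, [, ] }.
Union: FOLLOW(param) = { EOF, *, [, ] }.

{ EOF, *, [, ] }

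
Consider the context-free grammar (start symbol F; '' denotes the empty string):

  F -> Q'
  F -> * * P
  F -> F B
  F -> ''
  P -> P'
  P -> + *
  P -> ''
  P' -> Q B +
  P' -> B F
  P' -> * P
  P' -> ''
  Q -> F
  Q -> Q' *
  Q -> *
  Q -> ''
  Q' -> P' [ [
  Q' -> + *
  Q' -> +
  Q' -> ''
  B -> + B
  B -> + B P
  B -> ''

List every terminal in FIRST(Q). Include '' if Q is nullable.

{ *, +, [, '' }

From Q -> F: add FIRST(F) = { *, +, [, '' } (including '' since F is nullable).
From Q -> Q' *: Q' nullable, take FIRST(Q') ∪ {*} = { *, +, [ }.
Q -> * contributes {*}.
Q -> '' contributes ''.
Union: FIRST(Q) = { *, +, [, '' }.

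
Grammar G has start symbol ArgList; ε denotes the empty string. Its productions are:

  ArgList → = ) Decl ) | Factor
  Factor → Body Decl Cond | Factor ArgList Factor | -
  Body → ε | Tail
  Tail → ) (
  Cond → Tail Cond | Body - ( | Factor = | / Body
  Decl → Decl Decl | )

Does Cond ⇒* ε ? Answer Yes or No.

Nullable nonterminals: Body.
No production of Cond has an RHS whose symbols are all nullable, so Cond is not nullable.

No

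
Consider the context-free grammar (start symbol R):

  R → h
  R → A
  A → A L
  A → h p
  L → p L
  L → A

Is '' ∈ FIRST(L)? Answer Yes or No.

No nonterminal in this grammar is nullable.
No production of L has an RHS whose symbols are all nullable, so L is not nullable.

No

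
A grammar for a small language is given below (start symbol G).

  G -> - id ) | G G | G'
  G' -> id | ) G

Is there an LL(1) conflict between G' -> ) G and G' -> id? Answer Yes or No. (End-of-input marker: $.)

FIRST() G) = { ) } and FIRST(id) = { id }.
The FIRST sets are disjoint and neither alternative is nullable — no conflict.

No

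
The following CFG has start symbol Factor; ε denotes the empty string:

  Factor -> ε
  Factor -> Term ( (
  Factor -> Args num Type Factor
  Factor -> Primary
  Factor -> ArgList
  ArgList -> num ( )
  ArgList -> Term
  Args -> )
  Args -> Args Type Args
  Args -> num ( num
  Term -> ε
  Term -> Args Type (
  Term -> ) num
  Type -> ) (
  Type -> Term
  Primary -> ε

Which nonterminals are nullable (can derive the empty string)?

Directly nullable (have an ε-production): Factor, Term, Primary.
ArgList -> Term with every symbol nullable, so ArgList is nullable.
Type -> Term with every symbol nullable, so Type is nullable.
No other nonterminal has a production whose RHS symbols are all nullable.

{ ArgList, Factor, Primary, Term, Type }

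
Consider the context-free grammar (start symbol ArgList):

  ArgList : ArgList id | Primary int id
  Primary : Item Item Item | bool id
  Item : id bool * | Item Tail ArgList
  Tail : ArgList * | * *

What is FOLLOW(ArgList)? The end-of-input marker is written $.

ArgList is the start symbol, so $ ∈ FOLLOW(ArgList).
In ArgList : ArgList id: add FIRST(id) = { id }.
In Item : Item Tail ArgList: ArgList is at the end, add FOLLOW(Item) = { *, bool, id, int }.
In Tail : ArgList *: add FIRST(*) = { * }.
Union: FOLLOW(ArgList) = { $, *, bool, id, int }.

{ $, *, bool, id, int }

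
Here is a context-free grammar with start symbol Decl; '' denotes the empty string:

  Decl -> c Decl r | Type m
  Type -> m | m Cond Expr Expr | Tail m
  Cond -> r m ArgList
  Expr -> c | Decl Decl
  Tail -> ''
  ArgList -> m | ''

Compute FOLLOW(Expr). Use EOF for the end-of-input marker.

In Type -> m Cond Expr Expr: add FIRST(Expr) = { c, m }.
In Type -> m Cond Expr Expr: Expr is at the end, add FOLLOW(Type) = { m }.
Union: FOLLOW(Expr) = { c, m }.

{ c, m }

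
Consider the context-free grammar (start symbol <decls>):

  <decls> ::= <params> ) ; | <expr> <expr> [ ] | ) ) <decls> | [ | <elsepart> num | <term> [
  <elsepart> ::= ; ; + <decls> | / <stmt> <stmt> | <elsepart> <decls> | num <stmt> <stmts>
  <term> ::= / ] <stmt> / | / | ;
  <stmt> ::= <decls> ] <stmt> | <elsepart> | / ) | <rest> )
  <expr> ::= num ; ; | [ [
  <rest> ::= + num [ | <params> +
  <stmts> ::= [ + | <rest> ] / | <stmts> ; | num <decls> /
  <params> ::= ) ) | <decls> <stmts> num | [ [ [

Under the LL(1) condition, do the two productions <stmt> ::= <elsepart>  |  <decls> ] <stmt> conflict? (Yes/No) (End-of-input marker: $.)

FIRST(<elsepart>) = { /, ;, num } and FIRST(<decls> ] <stmt>) = { ), /, ;, [, num }.
Both contain /, so the two alternatives are not disjoint — LL(1) conflict.

Yes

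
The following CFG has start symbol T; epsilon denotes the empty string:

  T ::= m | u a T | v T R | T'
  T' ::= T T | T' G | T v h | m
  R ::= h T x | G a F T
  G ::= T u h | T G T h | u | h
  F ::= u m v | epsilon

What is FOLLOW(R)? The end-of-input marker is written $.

In T ::= v T R: R is at the end, add FOLLOW(T) = { $, h, m, u, v, x }.
Union: FOLLOW(R) = { $, h, m, u, v, x }.

{ $, h, m, u, v, x }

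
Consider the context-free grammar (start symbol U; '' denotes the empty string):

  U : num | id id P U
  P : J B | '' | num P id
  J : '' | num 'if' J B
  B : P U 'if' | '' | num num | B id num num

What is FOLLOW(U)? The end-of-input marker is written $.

{ $, 'if' }

U is the start symbol, so $ ∈ FOLLOW(U).
In U : id id P U: U is at the end, add FOLLOW(U) = { $, 'if' }.
In B : P U 'if': add FIRST('if') = { 'if' }.
Union: FOLLOW(U) = { $, 'if' }.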